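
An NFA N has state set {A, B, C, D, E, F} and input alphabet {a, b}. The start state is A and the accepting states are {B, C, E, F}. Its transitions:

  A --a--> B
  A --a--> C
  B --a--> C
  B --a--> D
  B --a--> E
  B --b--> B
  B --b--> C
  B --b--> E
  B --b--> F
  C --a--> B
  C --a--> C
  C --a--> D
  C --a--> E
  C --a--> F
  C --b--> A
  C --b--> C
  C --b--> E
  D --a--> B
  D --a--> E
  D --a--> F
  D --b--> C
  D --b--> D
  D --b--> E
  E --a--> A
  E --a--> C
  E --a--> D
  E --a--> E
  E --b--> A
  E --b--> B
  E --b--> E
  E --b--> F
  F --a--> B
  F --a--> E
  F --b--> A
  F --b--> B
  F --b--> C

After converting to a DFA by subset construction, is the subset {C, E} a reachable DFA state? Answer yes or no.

Start state of the DFA: {A}.
{A} --a--> {B, C}  [new]
{A} --b--> ∅  [new]
{B, C} --a--> {B, C, D, E, F}  [new]
{B, C} --b--> {A, B, C, E, F}  [new]
∅ --a--> ∅  [seen]
∅ --b--> ∅  [seen]
{B, C, D, E, F} --a--> {A, B, C, D, E, F}  [new]
{B, C, D, E, F} --b--> {A, B, C, D, E, F}  [seen]
{A, B, C, E, F} --a--> {A, B, C, D, E, F}  [seen]
{A, B, C, E, F} --b--> {A, B, C, E, F}  [seen]
{A, B, C, D, E, F} --a--> {A, B, C, D, E, F}  [seen]
{A, B, C, D, E, F} --b--> {A, B, C, D, E, F}  [seen]
Reachable DFA states: {A}, {B, C}, ∅, {B, C, D, E, F}, {A, B, C, E, F}, {A, B, C, D, E, F}.
{C, E} is not among them.

no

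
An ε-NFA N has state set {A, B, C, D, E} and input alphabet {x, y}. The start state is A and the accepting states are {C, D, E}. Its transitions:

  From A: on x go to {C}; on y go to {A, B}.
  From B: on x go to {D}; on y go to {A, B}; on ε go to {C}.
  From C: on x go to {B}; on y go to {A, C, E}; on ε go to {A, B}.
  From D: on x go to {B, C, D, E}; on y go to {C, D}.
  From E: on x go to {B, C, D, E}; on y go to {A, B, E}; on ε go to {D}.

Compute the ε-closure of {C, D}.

{A, B, C, D}

Begin with {C, D}.
C →ε {A, B}; add A, B.
ε-closure = {A, B, C, D}.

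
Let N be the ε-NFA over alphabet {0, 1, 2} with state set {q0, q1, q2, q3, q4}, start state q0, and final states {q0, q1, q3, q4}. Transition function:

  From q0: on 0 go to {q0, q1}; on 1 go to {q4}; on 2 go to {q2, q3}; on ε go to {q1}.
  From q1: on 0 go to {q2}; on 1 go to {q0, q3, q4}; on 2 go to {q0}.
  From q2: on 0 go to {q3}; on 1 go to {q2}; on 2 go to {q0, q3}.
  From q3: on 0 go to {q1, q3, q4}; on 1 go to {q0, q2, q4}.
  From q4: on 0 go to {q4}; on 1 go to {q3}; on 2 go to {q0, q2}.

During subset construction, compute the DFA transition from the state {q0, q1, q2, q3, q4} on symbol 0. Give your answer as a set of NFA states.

δ(q0,0) = {q0, q1}; δ(q1,0) = {q2}; δ(q2,0) = {q3}; δ(q3,0) = {q1, q3, q4}; δ(q4,0) = {q4}.
Union: {q0, q1, q2, q3, q4}.

{q0, q1, q2, q3, q4}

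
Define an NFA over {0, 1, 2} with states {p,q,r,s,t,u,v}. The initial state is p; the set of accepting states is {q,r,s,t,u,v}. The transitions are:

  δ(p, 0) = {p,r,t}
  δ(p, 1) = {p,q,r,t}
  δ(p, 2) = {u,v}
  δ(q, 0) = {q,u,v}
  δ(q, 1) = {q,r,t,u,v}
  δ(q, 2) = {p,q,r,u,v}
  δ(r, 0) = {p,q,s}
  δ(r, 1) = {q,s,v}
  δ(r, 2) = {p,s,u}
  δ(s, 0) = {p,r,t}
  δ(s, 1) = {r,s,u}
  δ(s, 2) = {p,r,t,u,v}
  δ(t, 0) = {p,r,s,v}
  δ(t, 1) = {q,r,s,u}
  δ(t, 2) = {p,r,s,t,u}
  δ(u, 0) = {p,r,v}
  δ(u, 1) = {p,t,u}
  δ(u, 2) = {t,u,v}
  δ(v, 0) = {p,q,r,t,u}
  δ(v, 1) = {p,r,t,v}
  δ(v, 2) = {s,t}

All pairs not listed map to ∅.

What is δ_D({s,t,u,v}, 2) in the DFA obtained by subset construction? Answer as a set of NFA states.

δ(s,2) = {p,r,t,u,v}; δ(t,2) = {p,r,s,t,u}; δ(u,2) = {t,u,v}; δ(v,2) = {s,t}.
Union: {p,r,s,t,u,v}.

{p,r,s,t,u,v}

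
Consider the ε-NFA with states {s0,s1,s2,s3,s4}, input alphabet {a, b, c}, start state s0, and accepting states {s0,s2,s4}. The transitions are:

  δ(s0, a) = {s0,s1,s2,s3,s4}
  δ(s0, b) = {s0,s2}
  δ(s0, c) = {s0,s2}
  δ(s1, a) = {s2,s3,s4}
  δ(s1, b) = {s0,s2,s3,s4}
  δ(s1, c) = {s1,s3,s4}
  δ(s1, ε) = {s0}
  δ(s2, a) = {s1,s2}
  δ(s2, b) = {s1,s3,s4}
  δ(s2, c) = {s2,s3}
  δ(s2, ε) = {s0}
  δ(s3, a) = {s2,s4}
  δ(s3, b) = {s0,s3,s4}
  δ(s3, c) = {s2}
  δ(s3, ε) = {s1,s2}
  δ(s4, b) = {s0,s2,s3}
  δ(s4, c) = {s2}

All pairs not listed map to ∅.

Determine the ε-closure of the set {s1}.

{s0,s1}

Begin with {s1}.
s1 →ε {s0}; add s0.
ε-closure = {s0,s1}.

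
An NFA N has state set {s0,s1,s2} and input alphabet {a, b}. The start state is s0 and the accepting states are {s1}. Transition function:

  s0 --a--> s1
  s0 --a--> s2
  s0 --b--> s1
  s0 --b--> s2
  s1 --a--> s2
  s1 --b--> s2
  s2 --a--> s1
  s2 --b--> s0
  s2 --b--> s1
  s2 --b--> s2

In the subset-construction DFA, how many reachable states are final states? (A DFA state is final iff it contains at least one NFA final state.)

Start state of the DFA: {s0}.
{s0} --a--> {s1,s2}  [new]
{s0} --b--> {s1,s2}  [seen]
{s1,s2} --a--> {s1,s2}  [seen]
{s1,s2} --b--> {s0,s1,s2}  [new]
{s0,s1,s2} --a--> {s1,s2}  [seen]
{s0,s1,s2} --b--> {s0,s1,s2}  [seen]
Reachable DFA states: {s0}, {s1,s2}, {s0,s1,s2}.
Accepting DFA states (contain an NFA accepting state): {s1,s2}, {s0,s1,s2}.

2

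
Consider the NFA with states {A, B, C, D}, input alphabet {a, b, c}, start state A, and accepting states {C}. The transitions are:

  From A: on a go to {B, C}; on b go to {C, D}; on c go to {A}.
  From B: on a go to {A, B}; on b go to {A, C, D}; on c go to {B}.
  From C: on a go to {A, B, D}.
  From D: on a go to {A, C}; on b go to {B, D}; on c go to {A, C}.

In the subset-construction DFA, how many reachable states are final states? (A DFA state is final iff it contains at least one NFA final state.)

Start state of the DFA: {A}.
{A} --a--> {B, C}  [new]
{A} --b--> {C, D}  [new]
{A} --c--> {A}  [seen]
{B, C} --a--> {A, B, D}  [new]
{B, C} --b--> {A, C, D}  [new]
{B, C} --c--> {B}  [new]
{C, D} --a--> {A, B, C, D}  [new]
{C, D} --b--> {B, D}  [new]
{C, D} --c--> {A, C}  [new]
{A, B, D} --a--> {A, B, C}  [new]
{A, B, D} --b--> {A, B, C, D}  [seen]
{A, B, D} --c--> {A, B, C}  [seen]
{A, C, D} --a--> {A, B, C, D}  [seen]
{A, C, D} --b--> {B, C, D}  [new]
{A, C, D} --c--> {A, C}  [seen]
{B} --a--> {A, B}  [new]
{B} --b--> {A, C, D}  [seen]
{B} --c--> {B}  [seen]
{A, B, C, D} --a--> {A, B, C, D}  [seen]
{A, B, C, D} --b--> {A, B, C, D}  [seen]
{A, B, C, D} --c--> {A, B, C}  [seen]
{B, D} --a--> {A, B, C}  [seen]
{B, D} --b--> {A, B, C, D}  [seen]
{B, D} --c--> {A, B, C}  [seen]
{A, C} --a--> {A, B, C, D}  [seen]
{A, C} --b--> {C, D}  [seen]
{A, C} --c--> {A}  [seen]
{A, B, C} --a--> {A, B, C, D}  [seen]
{A, B, C} --b--> {A, C, D}  [seen]
{A, B, C} --c--> {A, B}  [seen]
{B, C, D} --a--> {A, B, C, D}  [seen]
{B, C, D} --b--> {A, B, C, D}  [seen]
{B, C, D} --c--> {A, B, C}  [seen]
{A, B} --a--> {A, B, C}  [seen]
{A, B} --b--> {A, C, D}  [seen]
{A, B} --c--> {A, B}  [seen]
Reachable DFA states: {A}, {B, C}, {C, D}, {A, B, D}, {A, C, D}, {B}, {A, B, C, D}, {B, D}, {A, C}, {A, B, C}, {B, C, D}, {A, B}.
Accepting DFA states (contain an NFA accepting state): {B, C}, {C, D}, {A, C, D}, {A, B, C, D}, {A, C}, {A, B, C}, {B, C, D}.

7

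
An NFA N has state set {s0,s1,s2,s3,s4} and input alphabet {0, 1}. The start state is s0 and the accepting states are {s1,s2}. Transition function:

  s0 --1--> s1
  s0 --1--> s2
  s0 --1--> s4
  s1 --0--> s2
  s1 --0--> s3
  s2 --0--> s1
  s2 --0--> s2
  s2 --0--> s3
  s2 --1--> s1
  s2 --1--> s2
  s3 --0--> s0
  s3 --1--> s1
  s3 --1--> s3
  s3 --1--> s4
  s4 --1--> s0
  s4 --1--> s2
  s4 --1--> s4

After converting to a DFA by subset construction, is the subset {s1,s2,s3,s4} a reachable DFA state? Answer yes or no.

Start state of the DFA: {s0}.
{s0} --0--> ∅  [new]
{s0} --1--> {s1,s2,s4}  [new]
∅ --0--> ∅  [seen]
∅ --1--> ∅  [seen]
{s1,s2,s4} --0--> {s1,s2,s3}  [new]
{s1,s2,s4} --1--> {s0,s1,s2,s4}  [new]
{s1,s2,s3} --0--> {s0,s1,s2,s3}  [new]
{s1,s2,s3} --1--> {s1,s2,s3,s4}  [new]
{s0,s1,s2,s4} --0--> {s1,s2,s3}  [seen]
{s0,s1,s2,s4} --1--> {s0,s1,s2,s4}  [seen]
{s0,s1,s2,s3} --0--> {s0,s1,s2,s3}  [seen]
{s0,s1,s2,s3} --1--> {s1,s2,s3,s4}  [seen]
{s1,s2,s3,s4} --0--> {s0,s1,s2,s3}  [seen]
{s1,s2,s3,s4} --1--> {s0,s1,s2,s3,s4}  [new]
{s0,s1,s2,s3,s4} --0--> {s0,s1,s2,s3}  [seen]
{s0,s1,s2,s3,s4} --1--> {s0,s1,s2,s3,s4}  [seen]
Reachable DFA states: {s0}, ∅, {s1,s2,s4}, {s1,s2,s3}, {s0,s1,s2,s4}, {s0,s1,s2,s3}, {s1,s2,s3,s4}, {s0,s1,s2,s3,s4}.
{s1,s2,s3,s4} is among them.

yes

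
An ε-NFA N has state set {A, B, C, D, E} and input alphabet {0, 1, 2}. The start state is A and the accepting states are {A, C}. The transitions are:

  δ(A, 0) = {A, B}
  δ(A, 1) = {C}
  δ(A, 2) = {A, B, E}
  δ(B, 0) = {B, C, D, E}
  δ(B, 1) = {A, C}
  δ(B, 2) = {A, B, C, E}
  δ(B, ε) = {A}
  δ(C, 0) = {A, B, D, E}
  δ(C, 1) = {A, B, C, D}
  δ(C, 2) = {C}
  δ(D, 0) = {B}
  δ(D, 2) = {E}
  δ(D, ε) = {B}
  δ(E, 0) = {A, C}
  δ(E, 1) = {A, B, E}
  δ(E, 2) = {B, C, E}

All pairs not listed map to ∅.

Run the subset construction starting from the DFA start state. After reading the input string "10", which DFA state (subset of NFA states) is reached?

Start: {A}.
δ(A,1) = {C}.
Union: {C}.
After 1: {C}.
δ(C,0) = {A, B, D, E}.
Union: {A, B, D, E}.
After 0: {A, B, D, E}.

{A, B, D, E}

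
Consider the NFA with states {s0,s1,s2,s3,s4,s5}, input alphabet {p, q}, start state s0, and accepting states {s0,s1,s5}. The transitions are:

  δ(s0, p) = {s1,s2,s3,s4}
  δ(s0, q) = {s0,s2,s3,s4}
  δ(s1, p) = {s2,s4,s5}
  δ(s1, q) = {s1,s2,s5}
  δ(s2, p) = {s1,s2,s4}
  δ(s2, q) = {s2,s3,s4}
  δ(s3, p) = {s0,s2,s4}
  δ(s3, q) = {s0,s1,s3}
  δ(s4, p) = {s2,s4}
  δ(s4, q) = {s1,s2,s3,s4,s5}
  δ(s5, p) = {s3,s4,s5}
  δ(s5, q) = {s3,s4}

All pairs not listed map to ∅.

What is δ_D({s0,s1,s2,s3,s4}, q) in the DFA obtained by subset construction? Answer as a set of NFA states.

{s0,s1,s2,s3,s4,s5}

δ(s0,q) = {s0,s2,s3,s4}; δ(s1,q) = {s1,s2,s5}; δ(s2,q) = {s2,s3,s4}; δ(s3,q) = {s0,s1,s3}; δ(s4,q) = {s1,s2,s3,s4,s5}.
Union: {s0,s1,s2,s3,s4,s5}.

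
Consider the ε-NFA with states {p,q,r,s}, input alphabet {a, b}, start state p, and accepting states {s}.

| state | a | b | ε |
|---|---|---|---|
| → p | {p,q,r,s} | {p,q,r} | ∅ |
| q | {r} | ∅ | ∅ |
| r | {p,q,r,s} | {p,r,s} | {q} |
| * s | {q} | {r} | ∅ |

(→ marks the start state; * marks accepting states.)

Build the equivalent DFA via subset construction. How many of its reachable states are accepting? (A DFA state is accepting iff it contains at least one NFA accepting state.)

1

Start state of the DFA: {p} (ε-closure of the NFA start).
{p} --a--> {p,q,r,s}  [new]
{p} --b--> {p,q,r}  [new]
{p,q,r,s} --a--> {p,q,r,s}  [seen]
{p,q,r,s} --b--> {p,q,r,s}  [seen]
{p,q,r} --a--> {p,q,r,s}  [seen]
{p,q,r} --b--> {p,q,r,s}  [seen]
Reachable DFA states: {p}, {p,q,r,s}, {p,q,r}.
Accepting DFA states (contain an NFA accepting state): {p,q,r,s}.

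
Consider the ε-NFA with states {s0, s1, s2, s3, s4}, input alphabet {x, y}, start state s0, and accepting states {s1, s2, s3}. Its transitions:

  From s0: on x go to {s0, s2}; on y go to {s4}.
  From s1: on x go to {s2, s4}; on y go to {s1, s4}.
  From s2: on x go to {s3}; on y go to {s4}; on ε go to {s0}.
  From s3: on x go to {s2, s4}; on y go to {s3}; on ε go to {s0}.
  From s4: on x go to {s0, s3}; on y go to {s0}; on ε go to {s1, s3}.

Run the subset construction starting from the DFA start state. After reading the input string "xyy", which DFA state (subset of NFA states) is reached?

Start: {s0}.
δ(s0,x) = {s0, s2}.
Union: {s0, s2}.
After x: {s0, s2}.
δ(s0,y) = {s4}; δ(s2,y) = {s4}.
Union: {s4}.
ε-closure gives {s0, s1, s3, s4}.
After y: {s0, s1, s3, s4}.
δ(s0,y) = {s4}; δ(s1,y) = {s1, s4}; δ(s3,y) = {s3}; δ(s4,y) = {s0}.
Union: {s0, s1, s3, s4}.
After y: {s0, s1, s3, s4}.

{s0, s1, s3, s4}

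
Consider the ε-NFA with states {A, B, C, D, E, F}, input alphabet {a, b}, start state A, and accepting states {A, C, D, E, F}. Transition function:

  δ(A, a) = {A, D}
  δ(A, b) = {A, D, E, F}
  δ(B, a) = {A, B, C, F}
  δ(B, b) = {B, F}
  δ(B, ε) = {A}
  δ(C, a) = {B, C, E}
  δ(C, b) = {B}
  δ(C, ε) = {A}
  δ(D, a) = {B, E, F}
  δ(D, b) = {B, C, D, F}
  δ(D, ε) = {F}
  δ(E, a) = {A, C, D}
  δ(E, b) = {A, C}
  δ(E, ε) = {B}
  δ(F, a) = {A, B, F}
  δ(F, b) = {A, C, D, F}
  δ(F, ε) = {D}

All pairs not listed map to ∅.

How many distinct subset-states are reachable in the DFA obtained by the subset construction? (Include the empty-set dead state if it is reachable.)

Start state of the DFA: {A} (ε-closure of the NFA start).
{A} --a--> {A, D, F}  [new]
{A} --b--> {A, B, D, E, F}  [new]
{A, D, F} --a--> {A, B, D, E, F}  [seen]
{A, D, F} --b--> {A, B, C, D, E, F}  [new]
{A, B, D, E, F} --a--> {A, B, C, D, E, F}  [seen]
{A, B, D, E, F} --b--> {A, B, C, D, E, F}  [seen]
{A, B, C, D, E, F} --a--> {A, B, C, D, E, F}  [seen]
{A, B, C, D, E, F} --b--> {A, B, C, D, E, F}  [seen]
Reachable DFA states: {A}, {A, D, F}, {A, B, D, E, F}, {A, B, C, D, E, F}.

4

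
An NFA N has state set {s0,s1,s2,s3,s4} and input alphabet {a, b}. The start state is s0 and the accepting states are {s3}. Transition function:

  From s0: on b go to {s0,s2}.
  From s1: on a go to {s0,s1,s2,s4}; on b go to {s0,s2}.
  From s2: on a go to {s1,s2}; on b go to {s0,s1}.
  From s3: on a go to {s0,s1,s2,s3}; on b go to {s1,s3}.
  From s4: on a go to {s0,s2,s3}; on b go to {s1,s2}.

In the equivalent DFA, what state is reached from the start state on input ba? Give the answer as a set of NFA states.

Start: {s0}.
δ(s0,b) = {s0,s2}.
Union: {s0,s2}.
After b: {s0,s2}.
δ(s0,a) = ∅; δ(s2,a) = {s1,s2}.
Union: {s1,s2}.
After a: {s1,s2}.

{s1,s2}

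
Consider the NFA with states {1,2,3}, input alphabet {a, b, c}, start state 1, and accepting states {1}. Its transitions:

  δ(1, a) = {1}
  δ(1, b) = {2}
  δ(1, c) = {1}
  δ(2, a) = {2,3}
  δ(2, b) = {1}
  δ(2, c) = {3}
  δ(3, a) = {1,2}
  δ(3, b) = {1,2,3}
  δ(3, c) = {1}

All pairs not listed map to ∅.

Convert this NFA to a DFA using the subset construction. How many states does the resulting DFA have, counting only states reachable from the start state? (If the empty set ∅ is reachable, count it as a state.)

7

Start state of the DFA: {1}.
{1} --a--> {1}  [seen]
{1} --b--> {2}  [new]
{1} --c--> {1}  [seen]
{2} --a--> {2,3}  [new]
{2} --b--> {1}  [seen]
{2} --c--> {3}  [new]
{2,3} --a--> {1,2,3}  [new]
{2,3} --b--> {1,2,3}  [seen]
{2,3} --c--> {1,3}  [new]
{3} --a--> {1,2}  [new]
{3} --b--> {1,2,3}  [seen]
{3} --c--> {1}  [seen]
{1,2,3} --a--> {1,2,3}  [seen]
{1,2,3} --b--> {1,2,3}  [seen]
{1,2,3} --c--> {1,3}  [seen]
{1,3} --a--> {1,2}  [seen]
{1,3} --b--> {1,2,3}  [seen]
{1,3} --c--> {1}  [seen]
{1,2} --a--> {1,2,3}  [seen]
{1,2} --b--> {1,2}  [seen]
{1,2} --c--> {1,3}  [seen]
Reachable DFA states: {1}, {2}, {2,3}, {3}, {1,2,3}, {1,3}, {1,2}.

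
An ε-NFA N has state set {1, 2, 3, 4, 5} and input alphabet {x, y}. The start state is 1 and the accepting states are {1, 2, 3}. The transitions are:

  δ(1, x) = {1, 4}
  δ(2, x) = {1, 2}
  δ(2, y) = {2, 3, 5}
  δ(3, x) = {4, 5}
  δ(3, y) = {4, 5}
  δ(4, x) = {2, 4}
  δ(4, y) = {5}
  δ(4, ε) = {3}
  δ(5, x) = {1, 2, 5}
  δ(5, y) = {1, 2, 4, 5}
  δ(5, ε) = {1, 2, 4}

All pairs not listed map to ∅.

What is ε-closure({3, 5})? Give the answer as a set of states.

Begin with {3, 5}.
5 →ε {1, 2, 4}; add 1, 2, 4.
ε-closure = {1, 2, 3, 4, 5}.

{1, 2, 3, 4, 5}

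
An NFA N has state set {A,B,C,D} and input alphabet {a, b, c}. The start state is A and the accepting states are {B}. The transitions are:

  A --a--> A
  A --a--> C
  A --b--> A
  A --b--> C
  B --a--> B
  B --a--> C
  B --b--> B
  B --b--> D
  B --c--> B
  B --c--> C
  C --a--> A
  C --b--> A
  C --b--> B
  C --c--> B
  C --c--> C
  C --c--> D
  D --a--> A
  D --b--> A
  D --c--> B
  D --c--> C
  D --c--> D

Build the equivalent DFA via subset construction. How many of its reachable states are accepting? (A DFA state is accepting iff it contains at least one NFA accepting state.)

4

Start state of the DFA: {A}.
{A} --a--> {A,C}  [new]
{A} --b--> {A,C}  [seen]
{A} --c--> ∅  [new]
{A,C} --a--> {A,C}  [seen]
{A,C} --b--> {A,B,C}  [new]
{A,C} --c--> {B,C,D}  [new]
∅ --a--> ∅  [seen]
∅ --b--> ∅  [seen]
∅ --c--> ∅  [seen]
{A,B,C} --a--> {A,B,C}  [seen]
{A,B,C} --b--> {A,B,C,D}  [new]
{A,B,C} --c--> {B,C,D}  [seen]
{B,C,D} --a--> {A,B,C}  [seen]
{B,C,D} --b--> {A,B,D}  [new]
{B,C,D} --c--> {B,C,D}  [seen]
{A,B,C,D} --a--> {A,B,C}  [seen]
{A,B,C,D} --b--> {A,B,C,D}  [seen]
{A,B,C,D} --c--> {B,C,D}  [seen]
{A,B,D} --a--> {A,B,C}  [seen]
{A,B,D} --b--> {A,B,C,D}  [seen]
{A,B,D} --c--> {B,C,D}  [seen]
Reachable DFA states: {A}, {A,C}, ∅, {A,B,C}, {B,C,D}, {A,B,C,D}, {A,B,D}.
Accepting DFA states (contain an NFA accepting state): {A,B,C}, {B,C,D}, {A,B,C,D}, {A,B,D}.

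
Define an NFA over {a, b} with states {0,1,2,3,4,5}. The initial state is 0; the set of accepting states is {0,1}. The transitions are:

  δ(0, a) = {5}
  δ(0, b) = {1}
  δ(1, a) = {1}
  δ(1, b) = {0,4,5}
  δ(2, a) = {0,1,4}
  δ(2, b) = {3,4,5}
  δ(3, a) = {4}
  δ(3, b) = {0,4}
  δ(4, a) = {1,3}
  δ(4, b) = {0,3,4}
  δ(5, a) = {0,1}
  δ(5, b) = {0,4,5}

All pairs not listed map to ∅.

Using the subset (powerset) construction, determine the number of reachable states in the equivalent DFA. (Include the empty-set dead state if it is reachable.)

Start state of the DFA: {0}.
{0} --a--> {5}  [new]
{0} --b--> {1}  [new]
{5} --a--> {0,1}  [new]
{5} --b--> {0,4,5}  [new]
{1} --a--> {1}  [seen]
{1} --b--> {0,4,5}  [seen]
{0,1} --a--> {1,5}  [new]
{0,1} --b--> {0,1,4,5}  [new]
{0,4,5} --a--> {0,1,3,5}  [new]
{0,4,5} --b--> {0,1,3,4,5}  [new]
{1,5} --a--> {0,1}  [seen]
{1,5} --b--> {0,4,5}  [seen]
{0,1,4,5} --a--> {0,1,3,5}  [seen]
{0,1,4,5} --b--> {0,1,3,4,5}  [seen]
{0,1,3,5} --a--> {0,1,4,5}  [seen]
{0,1,3,5} --b--> {0,1,4,5}  [seen]
{0,1,3,4,5} --a--> {0,1,3,4,5}  [seen]
{0,1,3,4,5} --b--> {0,1,3,4,5}  [seen]
Reachable DFA states: {0}, {5}, {1}, {0,1}, {0,4,5}, {1,5}, {0,1,4,5}, {0,1,3,5}, {0,1,3,4,5}.

9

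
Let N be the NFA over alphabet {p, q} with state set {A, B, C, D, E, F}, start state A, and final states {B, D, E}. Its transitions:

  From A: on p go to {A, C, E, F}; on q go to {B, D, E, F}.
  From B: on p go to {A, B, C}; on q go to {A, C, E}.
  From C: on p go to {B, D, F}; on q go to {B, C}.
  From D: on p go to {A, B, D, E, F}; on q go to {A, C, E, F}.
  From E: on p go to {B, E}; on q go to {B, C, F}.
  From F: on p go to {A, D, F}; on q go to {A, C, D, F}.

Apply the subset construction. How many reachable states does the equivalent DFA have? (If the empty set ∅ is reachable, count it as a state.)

4

Start state of the DFA: {A}.
{A} --p--> {A, C, E, F}  [new]
{A} --q--> {B, D, E, F}  [new]
{A, C, E, F} --p--> {A, B, C, D, E, F}  [new]
{A, C, E, F} --q--> {A, B, C, D, E, F}  [seen]
{B, D, E, F} --p--> {A, B, C, D, E, F}  [seen]
{B, D, E, F} --q--> {A, B, C, D, E, F}  [seen]
{A, B, C, D, E, F} --p--> {A, B, C, D, E, F}  [seen]
{A, B, C, D, E, F} --q--> {A, B, C, D, E, F}  [seen]
Reachable DFA states: {A}, {A, C, E, F}, {B, D, E, F}, {A, B, C, D, E, F}.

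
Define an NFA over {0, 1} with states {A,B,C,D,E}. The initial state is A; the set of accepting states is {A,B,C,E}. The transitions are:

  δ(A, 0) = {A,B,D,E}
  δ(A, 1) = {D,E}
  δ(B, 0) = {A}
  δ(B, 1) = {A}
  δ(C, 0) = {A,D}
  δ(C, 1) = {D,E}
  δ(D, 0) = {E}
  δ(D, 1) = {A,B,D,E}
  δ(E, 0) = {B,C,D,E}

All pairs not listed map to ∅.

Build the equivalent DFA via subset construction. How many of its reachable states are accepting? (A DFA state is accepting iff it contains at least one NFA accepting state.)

5

Start state of the DFA: {A}.
{A} --0--> {A,B,D,E}  [new]
{A} --1--> {D,E}  [new]
{A,B,D,E} --0--> {A,B,C,D,E}  [new]
{A,B,D,E} --1--> {A,B,D,E}  [seen]
{D,E} --0--> {B,C,D,E}  [new]
{D,E} --1--> {A,B,D,E}  [seen]
{A,B,C,D,E} --0--> {A,B,C,D,E}  [seen]
{A,B,C,D,E} --1--> {A,B,D,E}  [seen]
{B,C,D,E} --0--> {A,B,C,D,E}  [seen]
{B,C,D,E} --1--> {A,B,D,E}  [seen]
Reachable DFA states: {A}, {A,B,D,E}, {D,E}, {A,B,C,D,E}, {B,C,D,E}.
Accepting DFA states (contain an NFA accepting state): {A}, {A,B,D,E}, {D,E}, {A,B,C,D,E}, {B,C,D,E}.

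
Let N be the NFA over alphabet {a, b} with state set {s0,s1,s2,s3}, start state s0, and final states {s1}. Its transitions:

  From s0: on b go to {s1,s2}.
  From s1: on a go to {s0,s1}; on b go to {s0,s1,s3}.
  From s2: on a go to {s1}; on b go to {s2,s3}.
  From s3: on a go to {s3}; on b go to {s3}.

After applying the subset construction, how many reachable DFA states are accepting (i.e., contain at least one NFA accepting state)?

Start state of the DFA: {s0}.
{s0} --a--> ∅  [new]
{s0} --b--> {s1,s2}  [new]
∅ --a--> ∅  [seen]
∅ --b--> ∅  [seen]
{s1,s2} --a--> {s0,s1}  [new]
{s1,s2} --b--> {s0,s1,s2,s3}  [new]
{s0,s1} --a--> {s0,s1}  [seen]
{s0,s1} --b--> {s0,s1,s2,s3}  [seen]
{s0,s1,s2,s3} --a--> {s0,s1,s3}  [new]
{s0,s1,s2,s3} --b--> {s0,s1,s2,s3}  [seen]
{s0,s1,s3} --a--> {s0,s1,s3}  [seen]
{s0,s1,s3} --b--> {s0,s1,s2,s3}  [seen]
Reachable DFA states: {s0}, ∅, {s1,s2}, {s0,s1}, {s0,s1,s2,s3}, {s0,s1,s3}.
Accepting DFA states (contain an NFA accepting state): {s1,s2}, {s0,s1}, {s0,s1,s2,s3}, {s0,s1,s3}.

4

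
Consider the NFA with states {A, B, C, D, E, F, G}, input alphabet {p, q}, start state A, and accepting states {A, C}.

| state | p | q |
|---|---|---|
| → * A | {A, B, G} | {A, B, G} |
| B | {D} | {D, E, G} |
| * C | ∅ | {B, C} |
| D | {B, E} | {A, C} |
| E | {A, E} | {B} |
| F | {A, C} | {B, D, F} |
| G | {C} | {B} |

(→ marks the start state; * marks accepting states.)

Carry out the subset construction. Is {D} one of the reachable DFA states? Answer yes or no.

Start state of the DFA: {A}.
{A} --p--> {A, B, G}  [new]
{A} --q--> {A, B, G}  [seen]
{A, B, G} --p--> {A, B, C, D, G}  [new]
{A, B, G} --q--> {A, B, D, E, G}  [new]
{A, B, C, D, G} --p--> {A, B, C, D, E, G}  [new]
{A, B, C, D, G} --q--> {A, B, C, D, E, G}  [seen]
{A, B, D, E, G} --p--> {A, B, C, D, E, G}  [seen]
{A, B, D, E, G} --q--> {A, B, C, D, E, G}  [seen]
{A, B, C, D, E, G} --p--> {A, B, C, D, E, G}  [seen]
{A, B, C, D, E, G} --q--> {A, B, C, D, E, G}  [seen]
Reachable DFA states: {A}, {A, B, G}, {A, B, C, D, G}, {A, B, D, E, G}, {A, B, C, D, E, G}.
{D} is not among them.

no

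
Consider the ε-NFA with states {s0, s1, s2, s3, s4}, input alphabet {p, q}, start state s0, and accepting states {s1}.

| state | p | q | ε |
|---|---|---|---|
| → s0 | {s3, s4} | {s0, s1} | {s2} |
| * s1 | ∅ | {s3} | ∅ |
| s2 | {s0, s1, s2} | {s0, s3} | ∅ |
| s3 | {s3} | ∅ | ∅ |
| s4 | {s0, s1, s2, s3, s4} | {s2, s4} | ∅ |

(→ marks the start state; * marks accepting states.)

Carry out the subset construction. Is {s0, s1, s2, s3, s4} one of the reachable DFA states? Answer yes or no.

Start state of the DFA: {s0, s2} (ε-closure of the NFA start).
{s0, s2} --p--> {s0, s1, s2, s3, s4}  [new]
{s0, s2} --q--> {s0, s1, s2, s3}  [new]
{s0, s1, s2, s3, s4} --p--> {s0, s1, s2, s3, s4}  [seen]
{s0, s1, s2, s3, s4} --q--> {s0, s1, s2, s3, s4}  [seen]
{s0, s1, s2, s3} --p--> {s0, s1, s2, s3, s4}  [seen]
{s0, s1, s2, s3} --q--> {s0, s1, s2, s3}  [seen]
Reachable DFA states: {s0, s2}, {s0, s1, s2, s3, s4}, {s0, s1, s2, s3}.
{s0, s1, s2, s3, s4} is among them.

yes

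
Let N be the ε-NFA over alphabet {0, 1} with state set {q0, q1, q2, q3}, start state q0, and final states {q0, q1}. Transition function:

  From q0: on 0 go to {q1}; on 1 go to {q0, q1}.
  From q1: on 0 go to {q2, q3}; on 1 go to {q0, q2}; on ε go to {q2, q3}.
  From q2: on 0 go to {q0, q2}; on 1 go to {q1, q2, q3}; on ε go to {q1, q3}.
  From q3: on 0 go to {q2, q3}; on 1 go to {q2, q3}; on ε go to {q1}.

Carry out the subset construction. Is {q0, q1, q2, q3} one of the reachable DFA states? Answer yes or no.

yes

Start state of the DFA: {q0} (ε-closure of the NFA start).
{q0} --0--> {q1, q2, q3}  [new]
{q0} --1--> {q0, q1, q2, q3}  [new]
{q1, q2, q3} --0--> {q0, q1, q2, q3}  [seen]
{q1, q2, q3} --1--> {q0, q1, q2, q3}  [seen]
{q0, q1, q2, q3} --0--> {q0, q1, q2, q3}  [seen]
{q0, q1, q2, q3} --1--> {q0, q1, q2, q3}  [seen]
Reachable DFA states: {q0}, {q1, q2, q3}, {q0, q1, q2, q3}.
{q0, q1, q2, q3} is among them.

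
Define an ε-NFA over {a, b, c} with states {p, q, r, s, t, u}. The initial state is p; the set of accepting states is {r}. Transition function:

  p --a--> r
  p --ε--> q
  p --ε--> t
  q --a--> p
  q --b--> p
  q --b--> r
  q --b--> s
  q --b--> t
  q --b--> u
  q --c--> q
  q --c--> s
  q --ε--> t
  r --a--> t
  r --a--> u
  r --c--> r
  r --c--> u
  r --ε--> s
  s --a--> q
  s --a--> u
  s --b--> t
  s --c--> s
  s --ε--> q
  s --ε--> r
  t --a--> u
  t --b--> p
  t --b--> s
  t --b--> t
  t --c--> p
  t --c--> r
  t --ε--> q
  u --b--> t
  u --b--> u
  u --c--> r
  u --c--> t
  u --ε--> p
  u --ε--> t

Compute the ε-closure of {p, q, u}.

{p, q, t, u}

Begin with {p, q, u}.
p →ε {q, t}; add t.
ε-closure = {p, q, t, u}.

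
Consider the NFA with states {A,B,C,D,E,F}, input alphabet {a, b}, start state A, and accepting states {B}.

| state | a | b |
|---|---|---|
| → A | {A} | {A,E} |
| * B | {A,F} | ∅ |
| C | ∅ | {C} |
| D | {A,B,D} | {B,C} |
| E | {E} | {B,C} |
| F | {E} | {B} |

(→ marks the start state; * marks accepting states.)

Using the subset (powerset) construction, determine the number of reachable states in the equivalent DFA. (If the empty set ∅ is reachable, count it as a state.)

Start state of the DFA: {A}.
{A} --a--> {A}  [seen]
{A} --b--> {A,E}  [new]
{A,E} --a--> {A,E}  [seen]
{A,E} --b--> {A,B,C,E}  [new]
{A,B,C,E} --a--> {A,E,F}  [new]
{A,B,C,E} --b--> {A,B,C,E}  [seen]
{A,E,F} --a--> {A,E}  [seen]
{A,E,F} --b--> {A,B,C,E}  [seen]
Reachable DFA states: {A}, {A,E}, {A,B,C,E}, {A,E,F}.

4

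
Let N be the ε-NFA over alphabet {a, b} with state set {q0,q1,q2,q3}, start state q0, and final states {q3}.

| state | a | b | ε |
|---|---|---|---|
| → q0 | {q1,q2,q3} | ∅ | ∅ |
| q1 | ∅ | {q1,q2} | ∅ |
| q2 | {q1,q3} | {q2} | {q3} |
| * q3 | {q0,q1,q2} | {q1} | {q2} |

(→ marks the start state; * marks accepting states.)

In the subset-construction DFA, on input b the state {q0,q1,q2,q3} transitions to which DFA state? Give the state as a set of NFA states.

{q1,q2,q3}

δ(q0,b) = ∅; δ(q1,b) = {q1,q2}; δ(q2,b) = {q2}; δ(q3,b) = {q1}.
Union: {q1,q2}.
ε-closure gives {q1,q2,q3}.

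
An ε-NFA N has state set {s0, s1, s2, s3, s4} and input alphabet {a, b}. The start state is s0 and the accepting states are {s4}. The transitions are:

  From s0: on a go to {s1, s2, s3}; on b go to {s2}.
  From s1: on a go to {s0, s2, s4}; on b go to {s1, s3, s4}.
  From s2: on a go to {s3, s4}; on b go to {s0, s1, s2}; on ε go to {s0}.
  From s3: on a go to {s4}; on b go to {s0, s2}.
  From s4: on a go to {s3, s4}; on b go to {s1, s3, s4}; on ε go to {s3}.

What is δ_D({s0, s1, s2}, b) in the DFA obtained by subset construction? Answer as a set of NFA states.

{s0, s1, s2, s3, s4}

δ(s0,b) = {s2}; δ(s1,b) = {s1, s3, s4}; δ(s2,b) = {s0, s1, s2}.
Union: {s0, s1, s2, s3, s4}.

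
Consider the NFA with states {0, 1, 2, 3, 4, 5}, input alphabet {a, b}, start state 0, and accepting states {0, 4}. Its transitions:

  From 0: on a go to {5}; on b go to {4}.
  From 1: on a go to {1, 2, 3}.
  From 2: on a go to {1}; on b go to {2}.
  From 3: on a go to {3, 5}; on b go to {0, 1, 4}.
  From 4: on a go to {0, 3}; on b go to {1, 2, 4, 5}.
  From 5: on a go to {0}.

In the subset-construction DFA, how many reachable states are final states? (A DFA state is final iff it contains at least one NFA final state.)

Start state of the DFA: {0}.
{0} --a--> {5}  [new]
{0} --b--> {4}  [new]
{5} --a--> {0}  [seen]
{5} --b--> ∅  [new]
{4} --a--> {0, 3}  [new]
{4} --b--> {1, 2, 4, 5}  [new]
∅ --a--> ∅  [seen]
∅ --b--> ∅  [seen]
{0, 3} --a--> {3, 5}  [new]
{0, 3} --b--> {0, 1, 4}  [new]
{1, 2, 4, 5} --a--> {0, 1, 2, 3}  [new]
{1, 2, 4, 5} --b--> {1, 2, 4, 5}  [seen]
{3, 5} --a--> {0, 3, 5}  [new]
{3, 5} --b--> {0, 1, 4}  [seen]
{0, 1, 4} --a--> {0, 1, 2, 3, 5}  [new]
{0, 1, 4} --b--> {1, 2, 4, 5}  [seen]
{0, 1, 2, 3} --a--> {1, 2, 3, 5}  [new]
{0, 1, 2, 3} --b--> {0, 1, 2, 4}  [new]
{0, 3, 5} --a--> {0, 3, 5}  [seen]
{0, 3, 5} --b--> {0, 1, 4}  [seen]
{0, 1, 2, 3, 5} --a--> {0, 1, 2, 3, 5}  [seen]
{0, 1, 2, 3, 5} --b--> {0, 1, 2, 4}  [seen]
{1, 2, 3, 5} --a--> {0, 1, 2, 3, 5}  [seen]
{1, 2, 3, 5} --b--> {0, 1, 2, 4}  [seen]
{0, 1, 2, 4} --a--> {0, 1, 2, 3, 5}  [seen]
{0, 1, 2, 4} --b--> {1, 2, 4, 5}  [seen]
Reachable DFA states: {0}, {5}, {4}, ∅, {0, 3}, {1, 2, 4, 5}, {3, 5}, {0, 1, 4}, {0, 1, 2, 3}, {0, 3, 5}, {0, 1, 2, 3, 5}, {1, 2, 3, 5}, {0, 1, 2, 4}.
Accepting DFA states (contain an NFA accepting state): {0}, {4}, {0, 3}, {1, 2, 4, 5}, {0, 1, 4}, {0, 1, 2, 3}, {0, 3, 5}, {0, 1, 2, 3, 5}, {0, 1, 2, 4}.

9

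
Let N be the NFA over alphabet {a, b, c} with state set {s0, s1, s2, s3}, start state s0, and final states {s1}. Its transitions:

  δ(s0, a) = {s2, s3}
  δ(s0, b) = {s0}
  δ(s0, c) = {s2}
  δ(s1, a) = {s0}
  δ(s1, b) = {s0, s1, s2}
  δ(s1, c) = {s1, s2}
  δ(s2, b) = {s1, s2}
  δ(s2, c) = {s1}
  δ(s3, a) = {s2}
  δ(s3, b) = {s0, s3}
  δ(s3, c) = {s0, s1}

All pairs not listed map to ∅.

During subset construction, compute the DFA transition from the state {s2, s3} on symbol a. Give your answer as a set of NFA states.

{s2}

δ(s2,a) = ∅; δ(s3,a) = {s2}.
Union: {s2}.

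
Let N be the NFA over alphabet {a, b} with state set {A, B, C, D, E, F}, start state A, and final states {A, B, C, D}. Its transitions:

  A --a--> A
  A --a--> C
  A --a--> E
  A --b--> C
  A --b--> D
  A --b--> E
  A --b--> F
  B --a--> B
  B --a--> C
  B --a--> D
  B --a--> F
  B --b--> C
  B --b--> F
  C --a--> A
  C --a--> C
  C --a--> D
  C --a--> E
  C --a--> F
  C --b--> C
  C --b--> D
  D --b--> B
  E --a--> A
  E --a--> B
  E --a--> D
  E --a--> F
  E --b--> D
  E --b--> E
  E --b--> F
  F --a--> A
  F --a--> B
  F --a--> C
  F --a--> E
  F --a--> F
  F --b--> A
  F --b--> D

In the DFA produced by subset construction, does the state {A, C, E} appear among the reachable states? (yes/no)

Start state of the DFA: {A}.
{A} --a--> {A, C, E}  [new]
{A} --b--> {C, D, E, F}  [new]
{A, C, E} --a--> {A, B, C, D, E, F}  [new]
{A, C, E} --b--> {C, D, E, F}  [seen]
{C, D, E, F} --a--> {A, B, C, D, E, F}  [seen]
{C, D, E, F} --b--> {A, B, C, D, E, F}  [seen]
{A, B, C, D, E, F} --a--> {A, B, C, D, E, F}  [seen]
{A, B, C, D, E, F} --b--> {A, B, C, D, E, F}  [seen]
Reachable DFA states: {A}, {A, C, E}, {C, D, E, F}, {A, B, C, D, E, F}.
{A, C, E} is among them.

yes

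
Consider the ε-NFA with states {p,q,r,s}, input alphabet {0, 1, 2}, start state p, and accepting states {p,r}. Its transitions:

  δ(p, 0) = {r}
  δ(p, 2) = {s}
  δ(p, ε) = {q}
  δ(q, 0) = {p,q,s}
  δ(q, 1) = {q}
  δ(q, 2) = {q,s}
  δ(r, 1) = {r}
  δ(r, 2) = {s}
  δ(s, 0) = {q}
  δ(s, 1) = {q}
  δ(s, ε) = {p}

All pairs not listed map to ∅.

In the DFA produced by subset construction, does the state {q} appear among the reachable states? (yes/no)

Start state of the DFA: {p,q} (ε-closure of the NFA start).
{p,q} --0--> {p,q,r,s}  [new]
{p,q} --1--> {q}  [new]
{p,q} --2--> {p,q,s}  [new]
{p,q,r,s} --0--> {p,q,r,s}  [seen]
{p,q,r,s} --1--> {q,r}  [new]
{p,q,r,s} --2--> {p,q,s}  [seen]
{q} --0--> {p,q,s}  [seen]
{q} --1--> {q}  [seen]
{q} --2--> {p,q,s}  [seen]
{p,q,s} --0--> {p,q,r,s}  [seen]
{p,q,s} --1--> {q}  [seen]
{p,q,s} --2--> {p,q,s}  [seen]
{q,r} --0--> {p,q,s}  [seen]
{q,r} --1--> {q,r}  [seen]
{q,r} --2--> {p,q,s}  [seen]
Reachable DFA states: {p,q}, {p,q,r,s}, {q}, {p,q,s}, {q,r}.
{q} is among them.

yes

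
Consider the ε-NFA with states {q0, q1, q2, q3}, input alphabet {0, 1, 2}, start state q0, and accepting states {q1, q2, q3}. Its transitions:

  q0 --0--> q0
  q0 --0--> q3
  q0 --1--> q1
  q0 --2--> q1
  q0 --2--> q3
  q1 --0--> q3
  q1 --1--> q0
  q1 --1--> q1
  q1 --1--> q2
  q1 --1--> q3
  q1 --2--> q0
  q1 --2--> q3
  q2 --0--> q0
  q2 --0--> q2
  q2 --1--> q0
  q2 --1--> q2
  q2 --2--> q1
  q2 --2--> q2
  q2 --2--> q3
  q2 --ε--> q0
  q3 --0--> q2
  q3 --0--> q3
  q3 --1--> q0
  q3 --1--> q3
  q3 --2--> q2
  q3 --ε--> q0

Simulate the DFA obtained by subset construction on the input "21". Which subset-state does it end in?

{q0, q1, q2, q3}

Start: {q0}.
δ(q0,2) = {q1, q3}.
Union: {q1, q3}.
ε-closure gives {q0, q1, q3}.
After 2: {q0, q1, q3}.
δ(q0,1) = {q1}; δ(q1,1) = {q0, q1, q2, q3}; δ(q3,1) = {q0, q3}.
Union: {q0, q1, q2, q3}.
After 1: {q0, q1, q2, q3}.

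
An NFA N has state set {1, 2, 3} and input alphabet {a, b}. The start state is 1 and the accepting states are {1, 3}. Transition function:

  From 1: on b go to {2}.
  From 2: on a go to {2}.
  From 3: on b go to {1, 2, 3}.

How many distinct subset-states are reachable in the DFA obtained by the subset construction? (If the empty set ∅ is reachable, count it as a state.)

Start state of the DFA: {1}.
{1} --a--> ∅  [new]
{1} --b--> {2}  [new]
∅ --a--> ∅  [seen]
∅ --b--> ∅  [seen]
{2} --a--> {2}  [seen]
{2} --b--> ∅  [seen]
Reachable DFA states: {1}, ∅, {2}.

3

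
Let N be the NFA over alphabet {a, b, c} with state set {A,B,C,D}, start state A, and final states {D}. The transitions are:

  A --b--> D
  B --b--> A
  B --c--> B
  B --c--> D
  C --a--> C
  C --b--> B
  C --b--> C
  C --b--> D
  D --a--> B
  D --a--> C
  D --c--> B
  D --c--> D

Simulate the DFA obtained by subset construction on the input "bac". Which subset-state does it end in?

{B,D}

Start: {A}.
δ(A,b) = {D}.
Union: {D}.
After b: {D}.
δ(D,a) = {B,C}.
Union: {B,C}.
After a: {B,C}.
δ(B,c) = {B,D}; δ(C,c) = ∅.
Union: {B,D}.
After c: {B,D}.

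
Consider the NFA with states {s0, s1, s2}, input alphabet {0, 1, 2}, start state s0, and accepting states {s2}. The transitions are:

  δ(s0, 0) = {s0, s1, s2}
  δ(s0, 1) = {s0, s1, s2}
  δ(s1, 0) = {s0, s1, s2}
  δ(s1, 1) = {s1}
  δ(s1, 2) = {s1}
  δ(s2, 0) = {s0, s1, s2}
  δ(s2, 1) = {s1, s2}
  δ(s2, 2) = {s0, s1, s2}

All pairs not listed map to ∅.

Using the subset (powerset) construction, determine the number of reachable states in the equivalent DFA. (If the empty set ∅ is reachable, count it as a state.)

3

Start state of the DFA: {s0}.
{s0} --0--> {s0, s1, s2}  [new]
{s0} --1--> {s0, s1, s2}  [seen]
{s0} --2--> ∅  [new]
{s0, s1, s2} --0--> {s0, s1, s2}  [seen]
{s0, s1, s2} --1--> {s0, s1, s2}  [seen]
{s0, s1, s2} --2--> {s0, s1, s2}  [seen]
∅ --0--> ∅  [seen]
∅ --1--> ∅  [seen]
∅ --2--> ∅  [seen]
Reachable DFA states: {s0}, {s0, s1, s2}, ∅.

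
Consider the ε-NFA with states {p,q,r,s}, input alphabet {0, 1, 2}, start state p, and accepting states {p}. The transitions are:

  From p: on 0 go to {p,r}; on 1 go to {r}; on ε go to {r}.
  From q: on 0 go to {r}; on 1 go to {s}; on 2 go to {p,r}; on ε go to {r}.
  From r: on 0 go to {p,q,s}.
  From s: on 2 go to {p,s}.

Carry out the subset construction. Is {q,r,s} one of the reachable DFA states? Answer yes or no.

Start state of the DFA: {p,r} (ε-closure of the NFA start).
{p,r} --0--> {p,q,r,s}  [new]
{p,r} --1--> {r}  [new]
{p,r} --2--> ∅  [new]
{p,q,r,s} --0--> {p,q,r,s}  [seen]
{p,q,r,s} --1--> {r,s}  [new]
{p,q,r,s} --2--> {p,r,s}  [new]
{r} --0--> {p,q,r,s}  [seen]
{r} --1--> ∅  [seen]
{r} --2--> ∅  [seen]
∅ --0--> ∅  [seen]
∅ --1--> ∅  [seen]
∅ --2--> ∅  [seen]
{r,s} --0--> {p,q,r,s}  [seen]
{r,s} --1--> ∅  [seen]
{r,s} --2--> {p,r,s}  [seen]
{p,r,s} --0--> {p,q,r,s}  [seen]
{p,r,s} --1--> {r}  [seen]
{p,r,s} --2--> {p,r,s}  [seen]
Reachable DFA states: {p,r}, {p,q,r,s}, {r}, ∅, {r,s}, {p,r,s}.
{q,r,s} is not among them.

no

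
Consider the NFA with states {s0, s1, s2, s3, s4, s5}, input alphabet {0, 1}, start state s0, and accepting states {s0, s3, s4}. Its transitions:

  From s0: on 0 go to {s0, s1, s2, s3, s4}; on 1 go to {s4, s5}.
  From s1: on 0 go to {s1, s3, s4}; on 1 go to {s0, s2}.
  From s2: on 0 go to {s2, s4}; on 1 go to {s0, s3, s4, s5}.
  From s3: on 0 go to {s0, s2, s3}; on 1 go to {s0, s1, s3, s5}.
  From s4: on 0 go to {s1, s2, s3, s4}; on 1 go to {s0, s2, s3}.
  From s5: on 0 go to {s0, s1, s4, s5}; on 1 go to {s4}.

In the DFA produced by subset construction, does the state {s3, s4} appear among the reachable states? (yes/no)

no

Start state of the DFA: {s0}.
{s0} --0--> {s0, s1, s2, s3, s4}  [new]
{s0} --1--> {s4, s5}  [new]
{s0, s1, s2, s3, s4} --0--> {s0, s1, s2, s3, s4}  [seen]
{s0, s1, s2, s3, s4} --1--> {s0, s1, s2, s3, s4, s5}  [new]
{s4, s5} --0--> {s0, s1, s2, s3, s4, s5}  [seen]
{s4, s5} --1--> {s0, s2, s3, s4}  [new]
{s0, s1, s2, s3, s4, s5} --0--> {s0, s1, s2, s3, s4, s5}  [seen]
{s0, s1, s2, s3, s4, s5} --1--> {s0, s1, s2, s3, s4, s5}  [seen]
{s0, s2, s3, s4} --0--> {s0, s1, s2, s3, s4}  [seen]
{s0, s2, s3, s4} --1--> {s0, s1, s2, s3, s4, s5}  [seen]
Reachable DFA states: {s0}, {s0, s1, s2, s3, s4}, {s4, s5}, {s0, s1, s2, s3, s4, s5}, {s0, s2, s3, s4}.
{s3, s4} is not among them.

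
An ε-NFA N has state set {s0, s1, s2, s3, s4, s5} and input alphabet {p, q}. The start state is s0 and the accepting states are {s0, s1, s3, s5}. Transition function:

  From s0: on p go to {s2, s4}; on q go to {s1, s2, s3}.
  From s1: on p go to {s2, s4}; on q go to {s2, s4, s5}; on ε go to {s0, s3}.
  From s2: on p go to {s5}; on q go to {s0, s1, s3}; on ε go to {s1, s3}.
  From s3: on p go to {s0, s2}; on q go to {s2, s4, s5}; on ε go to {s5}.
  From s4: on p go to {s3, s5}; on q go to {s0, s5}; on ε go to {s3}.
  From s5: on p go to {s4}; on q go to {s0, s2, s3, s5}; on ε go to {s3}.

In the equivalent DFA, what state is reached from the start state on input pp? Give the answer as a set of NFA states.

{s0, s1, s2, s3, s4, s5}

Start: {s0}.
δ(s0,p) = {s2, s4}.
Union: {s2, s4}.
ε-closure gives {s0, s1, s2, s3, s4, s5}.
After p: {s0, s1, s2, s3, s4, s5}.
δ(s0,p) = {s2, s4}; δ(s1,p) = {s2, s4}; δ(s2,p) = {s5}; δ(s3,p) = {s0, s2}; δ(s4,p) = {s3, s5}; δ(s5,p) = {s4}.
Union: {s0, s2, s3, s4, s5}.
ε-closure gives {s0, s1, s2, s3, s4, s5}.
After p: {s0, s1, s2, s3, s4, s5}.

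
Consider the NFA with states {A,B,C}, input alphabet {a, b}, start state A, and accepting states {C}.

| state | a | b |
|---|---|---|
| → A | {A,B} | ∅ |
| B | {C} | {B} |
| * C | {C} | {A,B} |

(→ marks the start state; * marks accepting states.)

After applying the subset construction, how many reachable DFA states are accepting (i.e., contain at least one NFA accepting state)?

2

Start state of the DFA: {A}.
{A} --a--> {A,B}  [new]
{A} --b--> ∅  [new]
{A,B} --a--> {A,B,C}  [new]
{A,B} --b--> {B}  [new]
∅ --a--> ∅  [seen]
∅ --b--> ∅  [seen]
{A,B,C} --a--> {A,B,C}  [seen]
{A,B,C} --b--> {A,B}  [seen]
{B} --a--> {C}  [new]
{B} --b--> {B}  [seen]
{C} --a--> {C}  [seen]
{C} --b--> {A,B}  [seen]
Reachable DFA states: {A}, {A,B}, ∅, {A,B,C}, {B}, {C}.
Accepting DFA states (contain an NFA accepting state): {A,B,C}, {C}.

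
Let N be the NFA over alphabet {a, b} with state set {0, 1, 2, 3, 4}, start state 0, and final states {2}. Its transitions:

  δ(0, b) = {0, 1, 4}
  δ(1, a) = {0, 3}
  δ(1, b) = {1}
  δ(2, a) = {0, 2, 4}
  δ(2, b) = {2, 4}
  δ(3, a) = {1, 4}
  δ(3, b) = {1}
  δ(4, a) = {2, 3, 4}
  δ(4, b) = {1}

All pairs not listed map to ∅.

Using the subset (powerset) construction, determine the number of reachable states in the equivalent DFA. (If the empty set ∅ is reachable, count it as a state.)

6

Start state of the DFA: {0}.
{0} --a--> ∅  [new]
{0} --b--> {0, 1, 4}  [new]
∅ --a--> ∅  [seen]
∅ --b--> ∅  [seen]
{0, 1, 4} --a--> {0, 2, 3, 4}  [new]
{0, 1, 4} --b--> {0, 1, 4}  [seen]
{0, 2, 3, 4} --a--> {0, 1, 2, 3, 4}  [new]
{0, 2, 3, 4} --b--> {0, 1, 2, 4}  [new]
{0, 1, 2, 3, 4} --a--> {0, 1, 2, 3, 4}  [seen]
{0, 1, 2, 3, 4} --b--> {0, 1, 2, 4}  [seen]
{0, 1, 2, 4} --a--> {0, 2, 3, 4}  [seen]
{0, 1, 2, 4} --b--> {0, 1, 2, 4}  [seen]
Reachable DFA states: {0}, ∅, {0, 1, 4}, {0, 2, 3, 4}, {0, 1, 2, 3, 4}, {0, 1, 2, 4}.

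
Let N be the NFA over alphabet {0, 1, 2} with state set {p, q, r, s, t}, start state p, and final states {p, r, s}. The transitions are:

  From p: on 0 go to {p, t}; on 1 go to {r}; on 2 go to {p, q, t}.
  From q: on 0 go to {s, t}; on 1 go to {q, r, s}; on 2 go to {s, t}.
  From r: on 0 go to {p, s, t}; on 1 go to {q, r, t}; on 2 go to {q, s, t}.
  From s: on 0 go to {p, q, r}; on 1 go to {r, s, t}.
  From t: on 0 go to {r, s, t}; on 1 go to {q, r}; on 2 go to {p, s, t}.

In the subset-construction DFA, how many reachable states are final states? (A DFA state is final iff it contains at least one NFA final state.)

13

Start state of the DFA: {p}.
{p} --0--> {p, t}  [new]
{p} --1--> {r}  [new]
{p} --2--> {p, q, t}  [new]
{p, t} --0--> {p, r, s, t}  [new]
{p, t} --1--> {q, r}  [new]
{p, t} --2--> {p, q, s, t}  [new]
{r} --0--> {p, s, t}  [new]
{r} --1--> {q, r, t}  [new]
{r} --2--> {q, s, t}  [new]
{p, q, t} --0--> {p, r, s, t}  [seen]
{p, q, t} --1--> {q, r, s}  [new]
{p, q, t} --2--> {p, q, s, t}  [seen]
{p, r, s, t} --0--> {p, q, r, s, t}  [new]
{p, r, s, t} --1--> {q, r, s, t}  [new]
{p, r, s, t} --2--> {p, q, s, t}  [seen]
{q, r} --0--> {p, s, t}  [seen]
{q, r} --1--> {q, r, s, t}  [seen]
{q, r} --2--> {q, s, t}  [seen]
{p, q, s, t} --0--> {p, q, r, s, t}  [seen]
{p, q, s, t} --1--> {q, r, s, t}  [seen]
{p, q, s, t} --2--> {p, q, s, t}  [seen]
{p, s, t} --0--> {p, q, r, s, t}  [seen]
{p, s, t} --1--> {q, r, s, t}  [seen]
{p, s, t} --2--> {p, q, s, t}  [seen]
{q, r, t} --0--> {p, r, s, t}  [seen]
{q, r, t} --1--> {q, r, s, t}  [seen]
{q, r, t} --2--> {p, q, s, t}  [seen]
{q, s, t} --0--> {p, q, r, s, t}  [seen]
{q, s, t} --1--> {q, r, s, t}  [seen]
{q, s, t} --2--> {p, s, t}  [seen]
{q, r, s} --0--> {p, q, r, s, t}  [seen]
{q, r, s} --1--> {q, r, s, t}  [seen]
{q, r, s} --2--> {q, s, t}  [seen]
{p, q, r, s, t} --0--> {p, q, r, s, t}  [seen]
{p, q, r, s, t} --1--> {q, r, s, t}  [seen]
{p, q, r, s, t} --2--> {p, q, s, t}  [seen]
{q, r, s, t} --0--> {p, q, r, s, t}  [seen]
{q, r, s, t} --1--> {q, r, s, t}  [seen]
{q, r, s, t} --2--> {p, q, s, t}  [seen]
Reachable DFA states: {p}, {p, t}, {r}, {p, q, t}, {p, r, s, t}, {q, r}, {p, q, s, t}, {p, s, t}, {q, r, t}, {q, s, t}, {q, r, s}, {p, q, r, s, t}, {q, r, s, t}.
Accepting DFA states (contain an NFA accepting state): {p}, {p, t}, {r}, {p, q, t}, {p, r, s, t}, {q, r}, {p, q, s, t}, {p, s, t}, {q, r, t}, {q, s, t}, {q, r, s}, {p, q, r, s, t}, {q, r, s, t}.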